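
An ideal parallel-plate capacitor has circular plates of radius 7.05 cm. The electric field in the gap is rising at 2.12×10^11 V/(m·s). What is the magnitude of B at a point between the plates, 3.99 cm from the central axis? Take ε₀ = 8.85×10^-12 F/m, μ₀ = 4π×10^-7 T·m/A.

4.70×10^-8 T

Total displacement current: I_d = ε₀(πR²)(dE/dt) = (8.85×10^-12)(0.01561)(2.12×10^11) = 0.02929 A.
∮B·dl = μ₀ I_d,enc with I_d,enc = I_d r²/R² = 9.382×10^-3 A; so B = μ₀ I_d,enc/(2πr) = 4.70×10^-8 T.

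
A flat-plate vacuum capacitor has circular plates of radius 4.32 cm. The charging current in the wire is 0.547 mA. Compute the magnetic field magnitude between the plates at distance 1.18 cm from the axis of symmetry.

Between the plates the displacement current equals the wire current: I_d = 0.547 mA = 5.47×10^-4 A.
For r < R the Ampère–Maxwell law gives B(2πr) = μ₀ I_d (r²/R²), so B = μ₀ I_d r/(2πR²) = (4π×10^-7)(5.47×10^-4)(0.0118)/(2π·0.0432²) = 6.92×10^-10 T.

6.92×10^-10 T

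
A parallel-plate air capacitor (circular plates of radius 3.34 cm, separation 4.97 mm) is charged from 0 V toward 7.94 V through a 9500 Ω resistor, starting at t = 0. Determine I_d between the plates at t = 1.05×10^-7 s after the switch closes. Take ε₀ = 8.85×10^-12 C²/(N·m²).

1.42×10^-4 A

With C = ε₀A/d = (8.85×10^-12)(3.505×10^-3)/(4.97×10^-3) = 6.241×10^-12 F, the time constant is τ = RC = 5.929×10^-8 s, so t/τ = 1.771 and e^(−t/τ) = 0.1702.
I_d = I_cond = (V₀/R) e^(−t/τ) = (8.358×10^-4)(0.1702) = 1.42×10^-4 A.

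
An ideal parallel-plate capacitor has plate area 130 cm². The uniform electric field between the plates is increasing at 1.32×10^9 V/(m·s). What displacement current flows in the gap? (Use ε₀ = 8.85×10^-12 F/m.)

With a uniform field, Φ_E = EA, so I_d = ε₀ A dE/dt = 1.52×10^-4 A.

1.52×10^-4 A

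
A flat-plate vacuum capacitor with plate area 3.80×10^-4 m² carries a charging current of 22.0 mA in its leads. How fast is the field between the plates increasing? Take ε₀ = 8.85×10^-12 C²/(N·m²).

6.54×10^12 V/(m·s)

Charge continuity gives I_d = I = 0.0220 A between the plates.
Since I_d = ε₀ A dE/dt, dE/dt = I_d/(ε₀A) = (0.0220)/((8.85×10^-12)(3.80×10^-4)) = 6.54×10^12 V/(m·s).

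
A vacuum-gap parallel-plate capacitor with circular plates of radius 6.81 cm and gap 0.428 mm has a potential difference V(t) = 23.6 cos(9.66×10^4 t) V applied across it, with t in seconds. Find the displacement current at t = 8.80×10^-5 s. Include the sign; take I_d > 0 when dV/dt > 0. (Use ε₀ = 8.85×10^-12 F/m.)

-5.48×10^-4 A

C = ε₀A/d = (8.85×10^-12)(0.01457)/(4.28×10^-4) = 3.013×10^-10 F. dV/dt = V₀ω·−sin(ωt); at ωt = 8.5008 rad this factor is -0.7980.
I_d = C dV/dt = (3.013×10^-10)(23.6)(9.66×10^4)(-0.7980) = -5.48×10^-4 A.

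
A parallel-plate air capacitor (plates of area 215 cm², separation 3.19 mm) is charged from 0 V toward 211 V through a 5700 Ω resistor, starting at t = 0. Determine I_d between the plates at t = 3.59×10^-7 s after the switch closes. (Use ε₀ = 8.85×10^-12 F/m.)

0.0129 A

C = ε₀A/d = (8.85×10^-12)(0.0215)/(3.19×10^-3) = 5.965×10^-11 F and τ = RC = 3.400×10^-7 s. I_d in the gap equals the RC charging current.
I_d(t) = (V₀/R) e^(−t/τ) = 0.03702 · e^(−1.056) = 0.0129 A.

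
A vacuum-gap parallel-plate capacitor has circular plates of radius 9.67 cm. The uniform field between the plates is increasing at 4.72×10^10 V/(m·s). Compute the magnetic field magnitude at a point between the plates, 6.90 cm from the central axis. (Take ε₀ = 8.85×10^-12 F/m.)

1.81×10^-8 T

Through the whole plate area (πR² = 0.02938 m²), I_d = ε₀ πR² dE/dt = 0.01227 A.
An Ampèrian loop of radius r encloses a fraction (r/R)² of I_d. Then B·2πr = μ₀ I_d (r/R)², giving B = μ₀ I_d r/(2πR²) = 1.81×10^-8 T.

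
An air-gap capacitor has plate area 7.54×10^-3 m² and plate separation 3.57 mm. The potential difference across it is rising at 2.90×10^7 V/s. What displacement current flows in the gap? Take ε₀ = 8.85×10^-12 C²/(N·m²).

The field between the plates is E = V/d, so dE/dt = (2.90×10^7)/(3.57×10^-3 m) = 8.123×10^9 V/(m·s).
I_d = ε₀ A (dE/dt) = (8.85×10^-12)(7.54×10^-3)(8.123×10^9) = 5.42×10^-4 A.

5.42×10^-4 A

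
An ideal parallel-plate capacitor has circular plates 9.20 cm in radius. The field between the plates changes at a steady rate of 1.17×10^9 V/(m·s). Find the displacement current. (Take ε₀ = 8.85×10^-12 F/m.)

The displacement current is ε₀ times dΦ_E/dt = ε₀ A dE/dt = (8.85×10^-12)(0.02659)(1.17×10^9) = 2.75×10^-4 A.

2.75×10^-4 A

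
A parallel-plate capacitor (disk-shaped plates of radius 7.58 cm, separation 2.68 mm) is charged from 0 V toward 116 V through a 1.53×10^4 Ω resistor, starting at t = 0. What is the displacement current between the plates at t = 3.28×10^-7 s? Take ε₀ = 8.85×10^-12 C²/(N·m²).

With C = ε₀A/d = (8.85×10^-12)(0.01805)/(2.68×10^-3) = 5.961×10^-11 F, the time constant is τ = RC = 9.120×10^-7 s, so t/τ = 0.3596 and e^(−t/τ) = 0.6980.
I_d = I_cond = (V₀/R) e^(−t/τ) = (7.582×10^-3)(0.6980) = 5.29×10^-3 A.

5.29×10^-3 A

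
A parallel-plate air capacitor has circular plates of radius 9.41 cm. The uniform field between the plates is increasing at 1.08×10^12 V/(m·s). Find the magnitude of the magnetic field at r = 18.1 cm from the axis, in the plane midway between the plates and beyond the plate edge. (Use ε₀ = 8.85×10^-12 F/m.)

2.94×10^-7 T

Through the whole plate area (πR² = 0.02782 m²), I_d = ε₀ πR² dE/dt = 0.2659 A.
With r > R the enclosed displacement current is the full I_d; B = μ₀ I_d / (2πr) = 2.94×10^-7 T.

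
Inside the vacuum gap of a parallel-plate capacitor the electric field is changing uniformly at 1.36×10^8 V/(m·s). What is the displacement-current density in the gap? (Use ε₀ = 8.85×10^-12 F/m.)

1.20×10^-3 A/m²

The displacement-current density is ε₀ ∂E/∂t = (8.85×10^-12)(1.36×10^8) = 1.20×10^-3 A/m².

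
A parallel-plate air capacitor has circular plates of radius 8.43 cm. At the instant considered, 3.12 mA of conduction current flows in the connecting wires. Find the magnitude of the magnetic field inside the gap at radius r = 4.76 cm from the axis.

Between the plates the displacement current equals the wire current: I_d = 3.12 mA = 3.12×10^-3 A.
∮B·dl = μ₀ I_d,enc with I_d,enc = I_d r²/R² = 9.947×10^-4 A; so B = μ₀ I_d,enc/(2πr) = 4.18×10^-9 T.

4.18×10^-9 T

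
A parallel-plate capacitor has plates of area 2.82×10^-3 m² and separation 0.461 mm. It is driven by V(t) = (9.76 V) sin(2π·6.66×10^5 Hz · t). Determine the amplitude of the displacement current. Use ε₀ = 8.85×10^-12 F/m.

2.21×10^-3 A

C = ε₀A/d = (8.85×10^-12)(2.82×10^-3)/(4.61×10^-4) = 5.414×10^-11 F; ω = 2πf = 4.185×10^6 rad/s.
I_d = C dV/dt, so |I_d|_max = C V₀ ω = (5.414×10^-11)(9.76)(4.185×10^6) = 2.21×10^-3 A.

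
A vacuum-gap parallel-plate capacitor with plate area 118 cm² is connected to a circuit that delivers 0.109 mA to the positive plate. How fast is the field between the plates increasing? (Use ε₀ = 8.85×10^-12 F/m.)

1.04×10^9 V/(m·s)

By continuity, I_d in the gap equals the 0.109 mA flowing in the wire.
Since I_d = ε₀ A dE/dt, dE/dt = I_d/(ε₀A) = (1.09×10^-4)/((8.85×10^-12)(0.0118)) = 1.04×10^9 V/(m·s).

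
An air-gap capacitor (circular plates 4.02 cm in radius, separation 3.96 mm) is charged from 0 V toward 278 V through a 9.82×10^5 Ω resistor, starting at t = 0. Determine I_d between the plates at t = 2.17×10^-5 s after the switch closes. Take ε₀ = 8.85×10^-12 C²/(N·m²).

4.04×10^-5 A

With C = ε₀A/d = (8.85×10^-12)(5.077×10^-3)/(3.96×10^-3) = 1.135×10^-11 F, the time constant is τ = RC = 1.115×10^-5 s, so t/τ = 1.946 and e^(−t/τ) = 0.1428.
I_d = I_cond = (V₀/R) e^(−t/τ) = (2.831×10^-4)(0.1428) = 4.04×10^-5 A.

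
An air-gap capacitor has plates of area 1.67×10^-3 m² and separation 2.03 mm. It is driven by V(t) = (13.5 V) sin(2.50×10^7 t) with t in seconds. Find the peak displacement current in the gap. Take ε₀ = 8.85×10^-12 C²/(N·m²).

2.46×10^-3 A

The displacement current equals the conduction current C dV/dt, which peaks at C V₀ ω.
With C = ε₀A/d = (8.85×10^-12)(1.67×10^-3)/(2.03×10^-3) = 7.281×10^-12 F and ω = 2.50×10^7 rad/s, I_d,max = (7.281×10^-12)(13.5)(2.50×10^7) = 2.46×10^-3 A.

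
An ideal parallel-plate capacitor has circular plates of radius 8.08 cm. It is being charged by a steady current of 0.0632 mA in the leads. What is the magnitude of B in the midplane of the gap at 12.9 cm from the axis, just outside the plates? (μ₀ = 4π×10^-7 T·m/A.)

Between the plates the displacement current equals the wire current: I_d = 0.0632 mA = 6.32×10^-5 A.
With r > R the enclosed displacement current is the full I_d; B = μ₀ I_d / (2πr) = 9.80×10^-11 T.

9.80×10^-11 T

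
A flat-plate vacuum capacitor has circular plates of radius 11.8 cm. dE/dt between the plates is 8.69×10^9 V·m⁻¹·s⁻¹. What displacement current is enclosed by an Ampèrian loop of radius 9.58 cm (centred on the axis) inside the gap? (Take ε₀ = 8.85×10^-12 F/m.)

Total displacement current: I_d = ε₀(πR²)(dE/dt) = (8.85×10^-12)(0.04374)(8.69×10^9) = 3.364×10^-3 A.
The field is uniform, so I_d,enc = I_d (r/R)² = (3.364×10^-3)(9.58/11.8)² = 2.22×10^-3 A.

2.22×10^-3 A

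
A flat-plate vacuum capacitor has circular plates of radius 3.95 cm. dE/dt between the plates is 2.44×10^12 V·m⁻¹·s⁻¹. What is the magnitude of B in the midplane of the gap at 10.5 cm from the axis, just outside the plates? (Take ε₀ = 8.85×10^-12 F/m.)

2.02×10^-7 T

Through the whole plate area (πR² = 4.902×10^-3 m²), I_d = ε₀ πR² dE/dt = 0.1059 A.
With r > R the enclosed displacement current is the full I_d; B = μ₀ I_d / (2πr) = 2.02×10^-7 T.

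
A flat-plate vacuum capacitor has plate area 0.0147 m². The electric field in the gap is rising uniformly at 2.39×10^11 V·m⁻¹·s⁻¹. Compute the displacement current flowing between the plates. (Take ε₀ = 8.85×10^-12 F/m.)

0.0311 A

The displacement current is ε₀ times dΦ_E/dt = ε₀ A dE/dt = (8.85×10^-12)(0.0147)(2.39×10^11) = 0.0311 A.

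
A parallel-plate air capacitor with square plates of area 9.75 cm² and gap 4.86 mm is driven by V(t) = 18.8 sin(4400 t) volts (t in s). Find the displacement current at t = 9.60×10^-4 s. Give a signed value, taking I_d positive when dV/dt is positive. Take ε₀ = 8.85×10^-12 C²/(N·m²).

C = ε₀A/d = (8.85×10^-12)(9.75×10^-4)/(4.86×10^-3) = 1.775×10^-12 F. dV/dt = V₀ω·cos(ωt); at ωt = 4.224 rad this factor is -0.4692.
I_d = C dV/dt = (1.775×10^-12)(18.8)(4400)(-0.4692) = -6.89×10^-8 A.

-6.89×10^-8 A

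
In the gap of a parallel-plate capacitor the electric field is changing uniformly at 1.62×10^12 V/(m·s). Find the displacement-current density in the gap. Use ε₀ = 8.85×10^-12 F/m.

J_d = ε₀ dE/dt = (8.85×10^-12)(1.62×10^12) = 14.3 A/m².

14.3 A/m²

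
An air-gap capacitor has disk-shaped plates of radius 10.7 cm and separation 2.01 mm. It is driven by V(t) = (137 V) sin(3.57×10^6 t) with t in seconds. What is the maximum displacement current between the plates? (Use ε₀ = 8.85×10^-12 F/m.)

The displacement current equals the conduction current C dV/dt, which peaks at C V₀ ω.
With C = ε₀A/d = (8.85×10^-12)(0.03597)/(2.01×10^-3) = 1.584×10^-10 F and ω = 3.57×10^6 rad/s, I_d,max = (1.584×10^-10)(137)(3.57×10^6) = 0.0775 A.

0.0775 A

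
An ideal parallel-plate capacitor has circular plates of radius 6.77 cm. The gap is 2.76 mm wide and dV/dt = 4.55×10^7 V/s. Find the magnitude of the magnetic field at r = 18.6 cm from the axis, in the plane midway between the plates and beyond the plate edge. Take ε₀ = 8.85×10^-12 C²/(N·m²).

2.26×10^-9 T

With E = V/d, dE/dt = 1.649×10^10 V/(m·s) and πR² = 0.01440 m², giving I_d = ε₀ πR² dE/dt = 2.101×10^-3 A.
Outside the plates the loop encloses all of I_d, so B·2πr = μ₀ I_d and B = 2.26×10^-9 T.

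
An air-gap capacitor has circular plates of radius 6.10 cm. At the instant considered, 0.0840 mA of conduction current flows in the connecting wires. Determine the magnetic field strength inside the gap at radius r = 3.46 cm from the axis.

1.56×10^-10 T

Between the plates the displacement current equals the wire current: I_d = 0.0840 mA = 8.40×10^-5 A.
∮B·dl = μ₀ I_d,enc with I_d,enc = I_d r²/R² = 2.703×10^-5 A; so B = μ₀ I_d,enc/(2πr) = 1.56×10^-10 T.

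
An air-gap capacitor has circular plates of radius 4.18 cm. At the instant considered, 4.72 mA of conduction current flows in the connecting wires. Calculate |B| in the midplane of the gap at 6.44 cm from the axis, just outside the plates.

Between the plates the displacement current equals the wire current: I_d = 4.72 mA = 4.72×10^-3 A.
With r > R the enclosed displacement current is the full I_d; B = μ₀ I_d / (2πr) = 1.47×10^-8 T.

1.47×10^-8 T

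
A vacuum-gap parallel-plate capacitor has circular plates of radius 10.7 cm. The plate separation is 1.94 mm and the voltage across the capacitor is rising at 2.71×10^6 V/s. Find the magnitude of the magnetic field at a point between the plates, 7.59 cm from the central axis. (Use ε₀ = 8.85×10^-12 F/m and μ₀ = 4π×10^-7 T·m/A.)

5.90×10^-10 T

I_d = C dV/dt with C = ε₀πR²/d = 1.641×10^-10 F, so I_d = (1.641×10^-10)(2.71×10^6) = 4.447×10^-4 A.
∮B·dl = μ₀ I_d,enc with I_d,enc = I_d r²/R² = 2.238×10^-4 A; so B = μ₀ I_d,enc/(2πr) = 5.90×10^-10 T.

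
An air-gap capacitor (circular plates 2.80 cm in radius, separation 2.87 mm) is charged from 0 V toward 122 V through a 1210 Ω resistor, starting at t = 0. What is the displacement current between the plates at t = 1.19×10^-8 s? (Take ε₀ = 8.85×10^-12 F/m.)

0.0276 A

C = ε₀A/d = (8.85×10^-12)(2.463×10^-3)/(2.87×10^-3) = 7.595×10^-12 F and τ = RC = 9.190×10^-9 s. I_d in the gap equals the RC charging current.
I_d(t) = (V₀/R) e^(−t/τ) = 0.1008 · e^(−1.295) = 0.0276 A.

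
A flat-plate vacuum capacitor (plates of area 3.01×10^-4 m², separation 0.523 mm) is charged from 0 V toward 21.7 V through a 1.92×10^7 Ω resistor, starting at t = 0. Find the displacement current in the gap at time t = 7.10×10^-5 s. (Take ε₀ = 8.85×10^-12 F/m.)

C = ε₀A/d = (8.85×10^-12)(3.01×10^-4)/(5.23×10^-4) = 5.093×10^-12 F and τ = RC = 9.779×10^-5 s. I_d in the gap equals the RC charging current.
I_d(t) = (V₀/R) e^(−t/τ) = 1.130×10^-6 · e^(−0.7260) = 5.47×10^-7 A.

5.47×10^-7 A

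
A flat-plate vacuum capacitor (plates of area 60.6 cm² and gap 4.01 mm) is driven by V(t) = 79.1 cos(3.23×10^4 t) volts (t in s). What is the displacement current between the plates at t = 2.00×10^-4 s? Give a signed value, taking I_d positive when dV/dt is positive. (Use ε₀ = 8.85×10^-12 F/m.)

C = ε₀A/d = (8.85×10^-12)(6.06×10^-3)/(4.01×10^-3) = 1.337×10^-11 F. dV/dt = V₀ω·−sin(ωt); at ωt = 6.46 rad this factor is -0.1759.
I_d = C dV/dt = (1.337×10^-11)(79.1)(3.23×10^4)(-0.1759) = -6.01×10^-6 A.

-6.01×10^-6 A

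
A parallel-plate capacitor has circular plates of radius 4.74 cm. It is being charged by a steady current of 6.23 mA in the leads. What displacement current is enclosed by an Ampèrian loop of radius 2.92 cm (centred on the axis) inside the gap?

2.36×10^-3 A

By continuity the displacement current in the gap matches the conduction current: I_d = 6.23×10^-3 A.
The field is uniform, so I_d,enc = I_d (r/R)² = (6.23×10^-3)(2.92/4.74)² = 2.36×10^-3 A.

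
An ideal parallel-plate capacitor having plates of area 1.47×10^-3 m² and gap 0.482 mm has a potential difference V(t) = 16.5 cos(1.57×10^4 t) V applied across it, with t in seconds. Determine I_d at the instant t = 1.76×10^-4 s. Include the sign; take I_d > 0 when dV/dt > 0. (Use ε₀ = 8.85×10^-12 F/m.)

dE/dt = (V₀ω/d)·−sin(ωt) with ωt = 2.7632 rad: (16.5)(1.57×10^4)(-0.3694)/(4.82×10^-4) = -1.985×10^8 V/(m·s).
I_d = ε₀ A dE/dt = (8.85×10^-12)(1.47×10^-3)(-1.985×10^8) = -2.58×10^-6 A.

-2.58×10^-6 A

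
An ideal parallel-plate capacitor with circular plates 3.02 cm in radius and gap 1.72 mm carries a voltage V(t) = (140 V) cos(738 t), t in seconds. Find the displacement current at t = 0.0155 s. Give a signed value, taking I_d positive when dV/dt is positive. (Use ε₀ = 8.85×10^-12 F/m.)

dV/dt = (140)(738)·−sin(11.439) = 9.333×10^4 V/s.
I_d = C dV/dt with C = ε₀A/d = (8.85×10^-12)(2.865×10^-3)/(1.72×10^-3) = 1.474×10^-11 F, so I_d = (1.474×10^-11)(9.333×10^4) = 1.38×10^-6 A.

1.38×10^-6 A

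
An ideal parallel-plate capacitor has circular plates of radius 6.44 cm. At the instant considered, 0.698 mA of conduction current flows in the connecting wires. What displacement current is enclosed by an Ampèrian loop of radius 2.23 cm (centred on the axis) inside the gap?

8.37×10^-5 A

Between the plates the displacement current equals the wire current: I_d = 0.698 mA = 6.98×10^-4 A.
Since J_d is uniform, the enclosed fraction is (r/R)² = 0.1199, giving I_d,enc = 8.37×10^-5 A.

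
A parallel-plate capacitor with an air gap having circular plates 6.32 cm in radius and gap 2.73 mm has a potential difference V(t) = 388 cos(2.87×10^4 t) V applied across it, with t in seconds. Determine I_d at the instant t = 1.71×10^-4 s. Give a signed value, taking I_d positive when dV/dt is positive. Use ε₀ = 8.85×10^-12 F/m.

4.44×10^-4 A

C = ε₀A/d = (8.85×10^-12)(0.01255)/(2.73×10^-3) = 4.068×10^-11 F. dV/dt = V₀ω·−sin(ωt); at ωt = 4.9077 rad this factor is 0.9810.
I_d = C dV/dt = (4.068×10^-11)(388)(2.87×10^4)(0.9810) = 4.44×10^-4 A.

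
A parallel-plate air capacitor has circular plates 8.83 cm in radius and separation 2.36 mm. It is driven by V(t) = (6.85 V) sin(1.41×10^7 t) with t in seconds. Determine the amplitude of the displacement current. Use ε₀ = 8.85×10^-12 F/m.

8.87×10^-3 A

C = ε₀A/d = (8.85×10^-12)(0.02449)/(2.36×10^-3) = 9.184×10^-11 F; ω = 1.41×10^7 rad/s.
I_d = C dV/dt, so |I_d|_max = C V₀ ω = (9.184×10^-11)(6.85)(1.41×10^7) = 8.87×10^-3 A.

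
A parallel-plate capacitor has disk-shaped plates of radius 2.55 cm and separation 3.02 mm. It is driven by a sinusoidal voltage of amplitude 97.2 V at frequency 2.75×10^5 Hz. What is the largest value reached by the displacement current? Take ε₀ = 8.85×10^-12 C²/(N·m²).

1.01×10^-3 A

The displacement current equals the conduction current C dV/dt, which peaks at C V₀ ω.
With C = ε₀A/d = (8.85×10^-12)(2.043×10^-3)/(3.02×10^-3) = 5.987×10^-12 F and ω = 2πf = 1.728×10^6 rad/s, I_d,max = (5.987×10^-12)(97.2)(1.728×10^6) = 1.01×10^-3 A.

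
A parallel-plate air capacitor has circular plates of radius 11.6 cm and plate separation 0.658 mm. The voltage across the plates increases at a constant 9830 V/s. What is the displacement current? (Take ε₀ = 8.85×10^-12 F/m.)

The displacement current equals the charging current C dV/dt. With C = ε₀A/d = (8.85×10^-12)(0.04227)/(6.58×10^-4) = 5.685×10^-10 F, I_d = (5.685×10^-10)(9830) = 5.59×10^-6 A.

5.59×10^-6 A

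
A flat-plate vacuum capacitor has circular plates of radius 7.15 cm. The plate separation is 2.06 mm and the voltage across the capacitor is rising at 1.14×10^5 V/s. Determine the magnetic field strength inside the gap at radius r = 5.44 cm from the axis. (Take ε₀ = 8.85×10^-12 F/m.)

1.67×10^-11 T

With E = V/d, dE/dt = 5.534×10^7 V/(m·s) and πR² = 0.01606 m², giving I_d = ε₀ πR² dE/dt = 7.866×10^-6 A.
An Ampèrian loop of radius r encloses a fraction (r/R)² of I_d. Then B·2πr = μ₀ I_d (r/R)², giving B = μ₀ I_d r/(2πR²) = 1.67×10^-11 T.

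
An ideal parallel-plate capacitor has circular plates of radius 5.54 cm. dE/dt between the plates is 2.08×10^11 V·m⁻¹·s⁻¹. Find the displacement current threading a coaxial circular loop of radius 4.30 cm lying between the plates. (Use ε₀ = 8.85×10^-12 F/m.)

0.0107 A

I_d = ε₀ dΦ_E/dt = ε₀ πR² (dE/dt) = (8.85×10^-12)(9.642×10^-3)(2.08×10^11) = 0.01775 A through the full plate area.
Since J_d is uniform, the enclosed fraction is (r/R)² = 0.6024, giving I_d,enc = 0.0107 A.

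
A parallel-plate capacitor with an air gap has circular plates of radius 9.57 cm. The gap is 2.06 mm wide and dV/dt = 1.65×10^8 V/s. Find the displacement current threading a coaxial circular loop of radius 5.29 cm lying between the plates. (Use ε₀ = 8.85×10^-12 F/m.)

I_d = C dV/dt with C = ε₀πR²/d = 1.236×10^-10 F, so I_d = (1.236×10^-10)(1.65×10^8) = 0.02039 A.
Through an area πr² the displacement current is I_d·(πr²/πR²) = I_d (r/R)² = 6.23×10^-3 A.

6.23×10^-3 A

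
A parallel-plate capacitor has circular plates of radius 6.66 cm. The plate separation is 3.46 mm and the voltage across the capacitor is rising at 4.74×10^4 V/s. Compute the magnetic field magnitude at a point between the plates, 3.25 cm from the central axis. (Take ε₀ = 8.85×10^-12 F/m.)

2.48×10^-12 T

With E = V/d, dE/dt = 1.370×10^7 V/(m·s) and πR² = 0.01393 m², giving I_d = ε₀ πR² dE/dt = 1.689×10^-6 A.
∮B·dl = μ₀ I_d,enc with I_d,enc = I_d r²/R² = 4.022×10^-7 A; so B = μ₀ I_d,enc/(2πr) = 2.48×10^-12 T.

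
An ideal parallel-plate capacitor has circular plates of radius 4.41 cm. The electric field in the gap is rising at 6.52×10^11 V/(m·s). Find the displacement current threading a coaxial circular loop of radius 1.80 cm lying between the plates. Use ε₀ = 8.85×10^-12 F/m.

I_d = ε₀ dΦ_E/dt = ε₀ πR² (dE/dt) = (8.85×10^-12)(6.110×10^-3)(6.52×10^11) = 0.03526 A through the full plate area.
Since J_d is uniform, the enclosed fraction is (r/R)² = 0.1666, giving I_d,enc = 5.87×10^-3 A.

5.87×10^-3 A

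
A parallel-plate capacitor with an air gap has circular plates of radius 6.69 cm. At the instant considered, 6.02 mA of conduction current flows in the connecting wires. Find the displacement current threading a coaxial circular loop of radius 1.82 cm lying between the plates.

4.46×10^-4 A

Between the plates the displacement current equals the wire current: I_d = 6.02 mA = 6.02×10^-3 A.
Through an area πr² the displacement current is I_d·(πr²/πR²) = I_d (r/R)² = 4.46×10^-4 A.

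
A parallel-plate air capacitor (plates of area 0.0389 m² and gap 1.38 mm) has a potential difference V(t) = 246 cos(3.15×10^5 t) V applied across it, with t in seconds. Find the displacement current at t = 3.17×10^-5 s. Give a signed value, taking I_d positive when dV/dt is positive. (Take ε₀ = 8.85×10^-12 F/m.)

0.0103 A

dE/dt = (V₀ω/d)·−sin(ωt) with ωt = 9.9855 rad: (246)(3.15×10^5)(0.5318)/(1.38×10^-3) = 2.986×10^10 V/(m·s).
I_d = ε₀ A dE/dt = (8.85×10^-12)(0.0389)(2.986×10^10) = 0.0103 A.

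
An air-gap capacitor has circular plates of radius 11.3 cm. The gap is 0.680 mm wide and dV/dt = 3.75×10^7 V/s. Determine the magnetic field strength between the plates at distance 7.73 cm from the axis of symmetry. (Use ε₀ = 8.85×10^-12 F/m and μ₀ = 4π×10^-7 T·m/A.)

I_d = C dV/dt with C = ε₀πR²/d = 5.220×10^-10 F, so I_d = (5.220×10^-10)(3.75×10^7) = 0.01957 A.
∮B·dl = μ₀ I_d,enc with I_d,enc = I_d r²/R² = 9.158×10^-3 A; so B = μ₀ I_d,enc/(2πr) = 2.37×10^-8 T.

2.37×10^-8 T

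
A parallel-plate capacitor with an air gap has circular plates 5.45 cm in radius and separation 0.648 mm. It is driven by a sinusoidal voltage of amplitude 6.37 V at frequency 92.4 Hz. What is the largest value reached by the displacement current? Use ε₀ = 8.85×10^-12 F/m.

(dE/dt)_max = V₀ω/d = 5.707×10^6 V/(m·s); ω = 2πf = 580.6 rad/s.
I_d,max = ε₀ A (dE/dt)_max = (8.85×10^-12)(9.331×10^-3)(5.707×10^6) = 4.71×10^-7 A.

4.71×10^-7 A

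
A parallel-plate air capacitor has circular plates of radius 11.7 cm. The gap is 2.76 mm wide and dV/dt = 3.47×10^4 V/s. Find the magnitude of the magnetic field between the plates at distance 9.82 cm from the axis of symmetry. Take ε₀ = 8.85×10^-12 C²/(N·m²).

6.87×10^-12 T

I_d = C dV/dt with C = ε₀πR²/d = 1.379×10^-10 F, so I_d = (1.379×10^-10)(3.47×10^4) = 4.785×10^-6 A.
An Ampèrian loop of radius r encloses a fraction (r/R)² of I_d. Then B·2πr = μ₀ I_d (r/R)², giving B = μ₀ I_d r/(2πR²) = 6.87×10^-12 T.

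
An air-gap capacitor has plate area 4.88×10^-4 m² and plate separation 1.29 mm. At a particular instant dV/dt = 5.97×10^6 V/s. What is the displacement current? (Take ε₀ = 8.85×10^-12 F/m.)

2.00×10^-5 A

E = V/d so dE/dt = (dV/dt)/d = 4.628×10^9 V/(m·s), and I_d = ε₀ A dE/dt = (8.85×10^-12)(4.88×10^-4)(4.628×10^9) = 2.00×10^-5 A.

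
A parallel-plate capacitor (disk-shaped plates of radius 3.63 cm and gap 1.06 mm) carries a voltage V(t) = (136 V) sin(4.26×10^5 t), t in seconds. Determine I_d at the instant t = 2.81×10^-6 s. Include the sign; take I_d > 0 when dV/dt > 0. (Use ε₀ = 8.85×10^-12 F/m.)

C = ε₀A/d = (8.85×10^-12)(4.140×10^-3)/(1.06×10^-3) = 3.457×10^-11 F. dV/dt = V₀ω·cos(ωt); at ωt = 1.19706 rad this factor is 0.3651.
I_d = C dV/dt = (3.457×10^-11)(136)(4.26×10^5)(0.3651) = 7.31×10^-4 A.

7.31×10^-4 A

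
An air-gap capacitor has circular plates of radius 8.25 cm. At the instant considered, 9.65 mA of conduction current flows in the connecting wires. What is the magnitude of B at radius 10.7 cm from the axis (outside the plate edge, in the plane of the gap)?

By continuity the displacement current in the gap matches the conduction current: I_d = 9.65×10^-3 A.
With r > R the enclosed displacement current is the full I_d; B = μ₀ I_d / (2πr) = 1.80×10^-8 T.

1.80×10^-8 T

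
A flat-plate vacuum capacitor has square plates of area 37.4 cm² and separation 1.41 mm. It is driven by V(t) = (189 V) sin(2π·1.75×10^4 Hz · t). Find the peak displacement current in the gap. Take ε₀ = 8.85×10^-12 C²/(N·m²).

4.88×10^-4 A

The displacement current equals the conduction current C dV/dt, which peaks at C V₀ ω.
With C = ε₀A/d = (8.85×10^-12)(3.74×10^-3)/(1.41×10^-3) = 2.347×10^-11 F and ω = 2πf = 1.100×10^5 rad/s, I_d,max = (2.347×10^-11)(189)(1.100×10^5) = 4.88×10^-4 A.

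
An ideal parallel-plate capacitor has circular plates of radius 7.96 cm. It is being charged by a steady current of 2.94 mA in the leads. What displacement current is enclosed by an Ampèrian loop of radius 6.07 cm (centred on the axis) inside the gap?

Between the plates the displacement current equals the wire current: I_d = 2.94 mA = 2.94×10^-3 A.
Since J_d is uniform, the enclosed fraction is (r/R)² = 0.5815, giving I_d,enc = 1.71×10^-3 A.

1.71×10^-3 A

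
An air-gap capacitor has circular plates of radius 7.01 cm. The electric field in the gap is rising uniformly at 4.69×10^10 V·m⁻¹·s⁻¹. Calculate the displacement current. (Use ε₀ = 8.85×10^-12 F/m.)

With a uniform field, Φ_E = EA, so I_d = ε₀ A dE/dt = 6.41×10^-3 A.

6.41×10^-3 A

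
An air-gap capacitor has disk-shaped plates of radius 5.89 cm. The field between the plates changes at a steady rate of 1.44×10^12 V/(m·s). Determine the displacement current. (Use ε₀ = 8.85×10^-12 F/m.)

With a uniform field, Φ_E = EA, so I_d = ε₀ A dE/dt = 0.139 A.

0.139 A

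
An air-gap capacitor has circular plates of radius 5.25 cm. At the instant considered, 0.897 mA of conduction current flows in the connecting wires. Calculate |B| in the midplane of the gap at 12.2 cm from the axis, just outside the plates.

1.47×10^-9 T

Between the plates the displacement current equals the wire current: I_d = 0.897 mA = 8.97×10^-4 A.
Outside the plates the loop encloses all of I_d, so B·2πr = μ₀ I_d and B = 1.47×10^-9 T.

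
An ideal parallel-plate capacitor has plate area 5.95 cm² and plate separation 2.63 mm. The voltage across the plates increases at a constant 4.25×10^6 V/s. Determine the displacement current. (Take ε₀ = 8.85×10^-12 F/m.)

8.51×10^-6 A

C = ε₀A/d = (8.85×10^-12)(5.95×10^-4)/(2.63×10^-3) = 2.002×10^-12 F.
I_d = C dV/dt = (2.002×10^-12)(4.25×10^6) = 8.51×10^-6 A.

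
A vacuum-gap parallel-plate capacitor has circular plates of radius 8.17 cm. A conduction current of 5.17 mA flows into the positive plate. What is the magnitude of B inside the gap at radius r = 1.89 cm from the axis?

Between the plates the displacement current equals the wire current: I_d = 5.17 mA = 5.17×10^-3 A.
For r < R the Ampère–Maxwell law gives B(2πr) = μ₀ I_d (r²/R²), so B = μ₀ I_d r/(2πR²) = (4π×10^-7)(5.17×10^-3)(0.0189)/(2π·0.0817²) = 2.93×10^-9 T.

2.93×10^-9 T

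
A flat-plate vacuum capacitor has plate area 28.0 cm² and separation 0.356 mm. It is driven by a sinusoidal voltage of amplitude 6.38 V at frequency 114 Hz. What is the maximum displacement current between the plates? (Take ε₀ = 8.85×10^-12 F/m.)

The displacement current equals the conduction current C dV/dt, which peaks at C V₀ ω.
With C = ε₀A/d = (8.85×10^-12)(2.80×10^-3)/(3.56×10^-4) = 6.961×10^-11 F and ω = 2πf = 716.3 rad/s, I_d,max = (6.961×10^-11)(6.38)(716.3) = 3.18×10^-7 A.

3.18×10^-7 A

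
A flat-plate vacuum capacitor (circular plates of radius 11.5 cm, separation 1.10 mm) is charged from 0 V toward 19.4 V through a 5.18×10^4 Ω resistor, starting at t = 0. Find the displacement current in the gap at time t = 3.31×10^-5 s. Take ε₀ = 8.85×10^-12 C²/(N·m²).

5.54×10^-5 A

C = ε₀A/d = (8.85×10^-12)(0.04155)/(1.10×10^-3) = 3.343×10^-10 F, so τ = RC = 1.732×10^-5 s.
The conduction current is I(t) = (V₀/R) e^(−t/τ), and the displacement current between the plates equals it.
t/τ = 1.911; I_d = (19.4/5.18×10^4) · e^(−1.911) = (3.745×10^-4)(0.1479) = 5.54×10^-5 A.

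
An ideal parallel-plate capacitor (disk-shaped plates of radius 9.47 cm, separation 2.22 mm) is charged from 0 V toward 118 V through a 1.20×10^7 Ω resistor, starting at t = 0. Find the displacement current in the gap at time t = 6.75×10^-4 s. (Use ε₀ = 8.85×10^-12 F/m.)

5.96×10^-6 A

With C = ε₀A/d = (8.85×10^-12)(0.02817)/(2.22×10^-3) = 1.123×10^-10 F, the time constant is τ = RC = 1.348×10^-3 s, so t/τ = 0.5007 and e^(−t/τ) = 0.6061.
I_d = I_cond = (V₀/R) e^(−t/τ) = (9.833×10^-6)(0.6061) = 5.96×10^-6 A.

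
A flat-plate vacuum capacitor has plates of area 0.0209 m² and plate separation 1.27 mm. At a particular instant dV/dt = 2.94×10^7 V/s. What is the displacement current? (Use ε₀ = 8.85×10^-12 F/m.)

4.28×10^-3 A

The displacement current equals the charging current C dV/dt. With C = ε₀A/d = (8.85×10^-12)(0.0209)/(1.27×10^-3) = 1.456×10^-10 F, I_d = (1.456×10^-10)(2.94×10^7) = 4.28×10^-3 A.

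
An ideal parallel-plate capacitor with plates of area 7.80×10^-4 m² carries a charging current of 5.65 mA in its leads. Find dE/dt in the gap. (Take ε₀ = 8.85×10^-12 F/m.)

Charge continuity gives I_d = I = 5.65×10^-3 A between the plates.
Since I_d = ε₀ A dE/dt, dE/dt = I_d/(ε₀A) = (5.65×10^-3)/((8.85×10^-12)(7.80×10^-4)) = 8.18×10^11 V/(m·s).

8.18×10^11 V/(m·s)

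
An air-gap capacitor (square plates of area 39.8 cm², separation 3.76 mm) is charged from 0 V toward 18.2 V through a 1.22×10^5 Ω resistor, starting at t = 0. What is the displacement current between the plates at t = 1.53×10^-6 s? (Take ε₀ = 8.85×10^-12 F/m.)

C = ε₀A/d = (8.85×10^-12)(3.98×10^-3)/(3.76×10^-3) = 9.368×10^-12 F, so τ = RC = 1.143×10^-6 s.
The conduction current is I(t) = (V₀/R) e^(−t/τ), and the displacement current between the plates equals it.
t/τ = 1.339; I_d = (18.2/1.22×10^5) · e^(−1.339) = (1.492×10^-4)(0.2621) = 3.91×10^-5 A.

3.91×10^-5 A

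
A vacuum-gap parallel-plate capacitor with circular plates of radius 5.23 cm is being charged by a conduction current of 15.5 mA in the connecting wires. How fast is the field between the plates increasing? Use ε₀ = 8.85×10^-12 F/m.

2.04×10^11 V/(m·s)

Charge continuity gives I_d = I = 0.0155 A between the plates.
Since I_d = ε₀ A dE/dt, dE/dt = I_d/(ε₀A) = (0.0155)/((8.85×10^-12)(8.593×10^-3)) = 2.04×10^11 V/(m·s).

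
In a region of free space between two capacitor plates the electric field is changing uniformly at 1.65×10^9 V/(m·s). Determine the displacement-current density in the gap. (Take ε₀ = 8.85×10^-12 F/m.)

J_d = ε₀ ∂E/∂t, so J_d = 0.0146 A/m².

0.0146 A/m²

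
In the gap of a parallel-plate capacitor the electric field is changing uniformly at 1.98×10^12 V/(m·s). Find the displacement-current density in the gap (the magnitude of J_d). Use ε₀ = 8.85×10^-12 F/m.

17.5 A/m²

J_d = ε₀ dE/dt = (8.85×10^-12)(1.98×10^12) = 17.5 A/m².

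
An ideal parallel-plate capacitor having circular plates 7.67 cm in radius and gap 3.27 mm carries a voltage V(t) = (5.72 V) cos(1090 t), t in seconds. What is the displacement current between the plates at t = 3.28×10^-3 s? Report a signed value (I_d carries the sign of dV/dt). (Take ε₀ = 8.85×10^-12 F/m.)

1.31×10^-7 A

dV/dt = (5.72)(1090)·−sin(3.5752) = 2620 V/s.
I_d = C dV/dt with C = ε₀A/d = (8.85×10^-12)(0.01848)/(3.27×10^-3) = 5.001×10^-11 F, so I_d = (5.001×10^-11)(2620) = 1.31×10^-7 A.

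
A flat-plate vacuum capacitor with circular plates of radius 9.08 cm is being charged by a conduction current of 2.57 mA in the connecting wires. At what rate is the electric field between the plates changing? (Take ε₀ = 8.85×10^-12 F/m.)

1.12×10^10 V/(m·s)

Charge continuity gives I_d = I = 2.57×10^-3 A between the plates.
Then dE/dt = I_d/(ε₀A) = 1.12×10^10 V/(m·s).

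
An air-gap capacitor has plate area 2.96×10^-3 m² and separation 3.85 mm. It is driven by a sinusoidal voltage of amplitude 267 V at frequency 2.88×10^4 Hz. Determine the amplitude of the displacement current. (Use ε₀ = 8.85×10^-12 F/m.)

C = ε₀A/d = (8.85×10^-12)(2.96×10^-3)/(3.85×10^-3) = 6.804×10^-12 F; ω = 2πf = 1.810×10^5 rad/s.
I_d = C dV/dt, so |I_d|_max = C V₀ ω = (6.804×10^-12)(267)(1.810×10^5) = 3.29×10^-4 A.

3.29×10^-4 A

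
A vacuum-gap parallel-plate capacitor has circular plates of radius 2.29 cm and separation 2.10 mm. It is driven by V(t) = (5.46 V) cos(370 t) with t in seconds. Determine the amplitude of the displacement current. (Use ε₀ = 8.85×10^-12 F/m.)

1.40×10^-8 A

The displacement current equals the conduction current C dV/dt, which peaks at C V₀ ω.
With C = ε₀A/d = (8.85×10^-12)(1.647×10^-3)/(2.10×10^-3) = 6.941×10^-12 F and ω = 370 rad/s, I_d,max = (6.941×10^-12)(5.46)(370) = 1.40×10^-8 A.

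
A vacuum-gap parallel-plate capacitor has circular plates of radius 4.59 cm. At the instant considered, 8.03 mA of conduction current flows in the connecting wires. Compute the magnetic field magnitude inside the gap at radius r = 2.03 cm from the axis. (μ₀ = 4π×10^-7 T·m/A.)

1.55×10^-8 T

No conduction current crosses the gap, so I_d there equals the 8.03×10^-3 A in the leads.
For r < R the Ampère–Maxwell law gives B(2πr) = μ₀ I_d (r²/R²), so B = μ₀ I_d r/(2πR²) = (4π×10^-7)(8.03×10^-3)(0.0203)/(2π·0.0459²) = 1.55×10^-8 T.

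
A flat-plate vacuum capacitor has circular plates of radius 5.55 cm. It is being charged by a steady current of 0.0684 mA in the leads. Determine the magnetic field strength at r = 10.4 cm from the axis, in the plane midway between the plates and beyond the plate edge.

1.32×10^-10 T

No conduction current crosses the gap, so I_d there equals the 6.84×10^-5 A in the leads.
With r > R the enclosed displacement current is the full I_d; B = μ₀ I_d / (2πr) = 1.32×10^-10 T.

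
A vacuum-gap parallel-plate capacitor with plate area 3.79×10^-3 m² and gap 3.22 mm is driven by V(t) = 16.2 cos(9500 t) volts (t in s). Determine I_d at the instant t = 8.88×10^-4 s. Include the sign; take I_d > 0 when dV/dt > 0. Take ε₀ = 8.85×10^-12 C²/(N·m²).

dV/dt = (16.2)(9500)·−sin(8.436) = -1.286×10^5 V/s.
I_d = C dV/dt with C = ε₀A/d = (8.85×10^-12)(3.79×10^-3)/(3.22×10^-3) = 1.042×10^-11 F, so I_d = (1.042×10^-11)(-1.286×10^5) = -1.34×10^-6 A.

-1.34×10^-6 A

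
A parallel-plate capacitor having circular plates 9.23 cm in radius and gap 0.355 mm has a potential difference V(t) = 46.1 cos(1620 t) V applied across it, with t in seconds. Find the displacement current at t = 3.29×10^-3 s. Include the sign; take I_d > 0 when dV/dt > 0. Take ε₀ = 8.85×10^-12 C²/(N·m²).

dV/dt = (46.1)(1620)·−sin(5.3298) = 6.089×10^4 V/s.
I_d = C dV/dt with C = ε₀A/d = (8.85×10^-12)(0.02676)/(3.55×10^-4) = 6.671×10^-10 F, so I_d = (6.671×10^-10)(6.089×10^4) = 4.06×10^-5 A.

4.06×10^-5 A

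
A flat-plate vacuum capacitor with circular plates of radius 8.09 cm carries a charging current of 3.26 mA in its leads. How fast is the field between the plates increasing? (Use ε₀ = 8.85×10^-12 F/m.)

By continuity, I_d in the gap equals the 3.26 mA flowing in the wire.
Inverting I_d = ε₀ A dE/dt gives dE/dt = 3.26×10^-3 / (8.85×10^-12 · 0.02056) = 1.79×10^10 V/(m·s).

1.79×10^10 V/(m·s)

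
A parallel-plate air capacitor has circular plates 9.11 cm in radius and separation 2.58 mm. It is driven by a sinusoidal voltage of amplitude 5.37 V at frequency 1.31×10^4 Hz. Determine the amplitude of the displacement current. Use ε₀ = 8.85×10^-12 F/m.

3.95×10^-5 A

(dE/dt)_max = V₀ω/d = 1.713×10^8 V/(m·s); ω = 2πf = 8.231×10^4 rad/s.
I_d,max = ε₀ A (dE/dt)_max = (8.85×10^-12)(0.02607)(1.713×10^8) = 3.95×10^-5 A.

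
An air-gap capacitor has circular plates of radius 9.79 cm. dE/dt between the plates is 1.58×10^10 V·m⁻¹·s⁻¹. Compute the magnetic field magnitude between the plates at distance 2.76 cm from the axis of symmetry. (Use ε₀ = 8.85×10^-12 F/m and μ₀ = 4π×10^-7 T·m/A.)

I_d = ε₀ dΦ_E/dt = ε₀ πR² (dE/dt) = (8.85×10^-12)(0.03011)(1.58×10^10) = 4.210×10^-3 A through the full plate area.
An Ampèrian loop of radius r encloses a fraction (r/R)² of I_d. Then B·2πr = μ₀ I_d (r/R)², giving B = μ₀ I_d r/(2πR²) = 2.42×10^-9 T.

2.42×10^-9 T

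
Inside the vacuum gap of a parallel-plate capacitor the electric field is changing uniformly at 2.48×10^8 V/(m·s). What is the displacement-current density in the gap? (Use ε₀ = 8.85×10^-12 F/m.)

The displacement-current density is ε₀ ∂E/∂t = (8.85×10^-12)(2.48×10^8) = 2.19×10^-3 A/m².

2.19×10^-3 A/m²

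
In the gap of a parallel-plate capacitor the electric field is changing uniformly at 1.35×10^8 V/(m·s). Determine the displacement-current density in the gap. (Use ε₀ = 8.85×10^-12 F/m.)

1.19×10^-3 A/m²

J_d = ε₀ dE/dt = (8.85×10^-12)(1.35×10^8) = 1.19×10^-3 A/m².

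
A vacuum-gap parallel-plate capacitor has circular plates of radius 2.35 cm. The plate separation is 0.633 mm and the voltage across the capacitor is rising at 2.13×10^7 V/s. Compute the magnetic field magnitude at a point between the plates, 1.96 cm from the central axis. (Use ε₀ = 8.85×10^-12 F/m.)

3.67×10^-9 T

With E = V/d, dE/dt = 3.365×10^10 V/(m·s) and πR² = 1.735×10^-3 m², giving I_d = ε₀ πR² dE/dt = 5.167×10^-4 A.
For r < R the Ampère–Maxwell law gives B(2πr) = μ₀ I_d (r²/R²), so B = μ₀ I_d r/(2πR²) = (4π×10^-7)(5.167×10^-4)(0.0196)/(2π·0.0235²) = 3.67×10^-9 T.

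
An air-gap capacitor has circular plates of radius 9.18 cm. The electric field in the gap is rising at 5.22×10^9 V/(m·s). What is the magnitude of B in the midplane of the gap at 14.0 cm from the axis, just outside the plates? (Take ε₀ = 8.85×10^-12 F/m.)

1.75×10^-9 T

Through the whole plate area (πR² = 0.02647 m²), I_d = ε₀ πR² dE/dt = 1.223×10^-3 A.
For r ≥ R the full I_d is enclosed: B = μ₀ I_d/(2πr) = (4π×10^-7)(1.223×10^-3)/(2π·0.140) = 1.75×10^-9 T.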